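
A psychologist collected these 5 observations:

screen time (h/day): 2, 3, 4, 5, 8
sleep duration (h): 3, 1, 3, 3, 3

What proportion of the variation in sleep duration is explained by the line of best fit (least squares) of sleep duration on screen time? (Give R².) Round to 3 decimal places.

n = 5, Σx = 22, Σy = 13, Σxy = 60, Σx² = 118, Σy² = 37
Sxx = Σx² − (Σx)²/n = 118 − 96.8 = 21.2
Sxy = Σxy − (Σx)(Σy)/n = 60 − 57.2 = 2.8
Syy = Σy² − (Σy)²/n = 37 − 33.8 = 3.2
R² = Sxy²/(Sxx·Syy) = (2.8)²/(21.2·3.2) = 0.115566

0.116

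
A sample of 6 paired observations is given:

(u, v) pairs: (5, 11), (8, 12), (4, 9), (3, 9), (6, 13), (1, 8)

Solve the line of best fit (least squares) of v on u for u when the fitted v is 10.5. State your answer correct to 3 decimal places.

4.734

n = 6, Σx = 27, Σy = 62, Σxy = 300, Σx² = 151
Sxx = Σx² − (Σx)²/n = 151 − 121.5 = 29.5
Sxy = Σxy − (Σx)(Σy)/n = 300 − 279 = 21
b = Sxy/Sxx = 21/29.5 = 0.711864
a = ȳ − b·x̄ = 10.333333 − 0.711864·4.5 = 7.129944
Set a + b·x = 10.5: x = (10.5 − 7.129944) / 0.711864 = 4.734127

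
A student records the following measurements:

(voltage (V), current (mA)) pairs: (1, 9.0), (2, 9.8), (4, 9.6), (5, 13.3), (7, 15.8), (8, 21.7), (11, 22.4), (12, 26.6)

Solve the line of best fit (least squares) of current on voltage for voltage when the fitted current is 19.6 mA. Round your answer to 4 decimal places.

8.4396

n = 8, Σx = 50, Σy = 128.2, Σxy = 983.3, Σx² = 424
Sxx = Σx² − (Σx)²/n = 424 − 312.5 = 111.5
Sxy = Σxy − (Σx)(Σy)/n = 983.3 − 801.25 = 182.05
b = Sxy/Sxx = 182.05/111.5 = 1.632735
a = ȳ − b·x̄ = 16.025 − 1.632735·6.25 = 5.820404
Set a + b·x = 19.6: x = (19.6 − 5.820404) / 1.632735 = 8.439577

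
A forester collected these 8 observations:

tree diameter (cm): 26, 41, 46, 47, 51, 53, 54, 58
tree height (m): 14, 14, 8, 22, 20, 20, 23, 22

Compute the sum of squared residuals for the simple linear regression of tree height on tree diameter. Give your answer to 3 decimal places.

n = 8, Σx = 376, Σy = 143, Σxy = 6938, Σx² = 18372, Σy² = 2753
Sxx = Σx² − (Σx)²/n = 18372 − 17672 = 700
Sxy = Σxy − (Σx)(Σy)/n = 6938 − 6721 = 217
Syy = Σy² − (Σy)²/n = 2753 − 2556.125 = 196.875
b = Sxy/Sxx = 217/700 = 0.31
SSE = Syy − b·Sxy = 196.875 − 0.31·217 = 129.605

129.605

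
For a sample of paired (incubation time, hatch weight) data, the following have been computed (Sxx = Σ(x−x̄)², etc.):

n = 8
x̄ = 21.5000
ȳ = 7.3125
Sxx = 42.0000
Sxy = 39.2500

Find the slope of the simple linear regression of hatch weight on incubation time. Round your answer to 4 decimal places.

b = Sxy/Sxx = 39.25/42 = 0.934524

0.9345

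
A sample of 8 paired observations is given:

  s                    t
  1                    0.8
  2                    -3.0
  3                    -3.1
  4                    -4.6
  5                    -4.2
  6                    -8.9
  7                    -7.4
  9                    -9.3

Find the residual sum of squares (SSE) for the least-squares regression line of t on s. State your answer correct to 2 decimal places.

11.26

n = 8, Σx = 37, Σy = -39.7, Σxy = -242.8, Σx² = 221, Σy² = 278.51
Sxx = Σx² − (Σx)²/n = 221 − 171.125 = 49.875
Sxy = Σxy − (Σx)(Σy)/n = -242.8 − (-183.6125) = -59.1875
Syy = Σy² − (Σy)²/n = 278.51 − 197.01125 = 81.49875
b = Sxy/Sxx = -59.1875/49.875 = -1.186717
SSE = Syy − b·Sxy = 81.49875 − (-1.186717)·(-59.1875) = 11.259950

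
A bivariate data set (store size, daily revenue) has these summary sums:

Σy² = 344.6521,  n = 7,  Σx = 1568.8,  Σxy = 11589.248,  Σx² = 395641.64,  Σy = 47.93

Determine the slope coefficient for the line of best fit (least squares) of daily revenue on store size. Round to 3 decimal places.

0.019

Sxx = Σx² − (Σx)²/n = 395641.64 − 351590.491429 = 44051.148571
Sxy = Σxy − (Σx)(Σy)/n = 11589.248 − 10741.797714 = 847.450286
b = Sxy/Sxx = 847.450286/44051.148571 = 0.019238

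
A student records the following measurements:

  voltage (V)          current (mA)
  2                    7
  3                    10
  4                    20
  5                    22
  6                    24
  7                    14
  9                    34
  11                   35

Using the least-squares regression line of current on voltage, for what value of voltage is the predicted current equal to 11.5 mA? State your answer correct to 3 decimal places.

2.745

n = 8, Σx = 47, Σy = 166, Σxy = 1167, Σx² = 341
Sxx = Σx² − (Σx)²/n = 341 − 276.125 = 64.875
Sxy = Σxy − (Σx)(Σy)/n = 1167 − 975.25 = 191.75
b = Sxy/Sxx = 191.75/64.875 = 2.955684
a = ȳ − b·x̄ = 20.75 − 2.955684·5.875 = 3.385356
Set a + b·x = 11.5: x = (11.5 − 3.385356) / 2.955684 = 2.745437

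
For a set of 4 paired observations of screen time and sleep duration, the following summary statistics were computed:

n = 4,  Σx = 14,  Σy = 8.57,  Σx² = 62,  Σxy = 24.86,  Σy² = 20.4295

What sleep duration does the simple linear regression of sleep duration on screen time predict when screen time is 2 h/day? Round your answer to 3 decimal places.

2.735

Sxx = Σx² − (Σx)²/n = 62 − 49 = 13
Sxy = Σxy − (Σx)(Σy)/n = 24.86 − 29.995 = -5.135
b = Sxy/Sxx = -5.135/13 = -0.395
a = ȳ − b·x̄ = 2.1425 − (-0.395)·3.5 = 3.525
ŷ(2) = a + b·2 = 3.525 + (-0.395)·2 = 2.735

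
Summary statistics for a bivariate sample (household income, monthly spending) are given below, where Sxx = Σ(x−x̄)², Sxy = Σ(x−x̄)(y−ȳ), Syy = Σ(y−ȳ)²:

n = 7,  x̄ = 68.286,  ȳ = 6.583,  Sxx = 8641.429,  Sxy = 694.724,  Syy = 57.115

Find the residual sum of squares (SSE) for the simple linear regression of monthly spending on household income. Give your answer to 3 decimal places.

1.263

b = Sxy/Sxx = 694.724/8641.429 = 0.080395
SSE = Syy − b·Sxy = 57.115 − 0.080395·694.724 = 1.262960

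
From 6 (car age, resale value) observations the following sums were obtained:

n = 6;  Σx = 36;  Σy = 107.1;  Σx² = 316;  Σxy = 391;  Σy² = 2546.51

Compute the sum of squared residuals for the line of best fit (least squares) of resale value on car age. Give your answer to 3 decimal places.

Sxx = Σx² − (Σx)²/n = 316 − 216 = 100
Sxy = Σxy − (Σx)(Σy)/n = 391 − 642.6 = -251.6
Syy = Σy² − (Σy)²/n = 2546.51 − 1911.735 = 634.775
b = Sxy/Sxx = -251.6/100 = -2.516
SSE = Syy − b·Sxy = 634.775 − (-2.516)·(-251.6) = 1.7494

1.749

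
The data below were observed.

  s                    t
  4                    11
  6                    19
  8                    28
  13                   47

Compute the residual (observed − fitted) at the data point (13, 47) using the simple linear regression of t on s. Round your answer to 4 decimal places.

-0.2793

n = 4, Σx = 31, Σy = 105, Σxy = 993, Σx² = 285
Sxx = Σx² − (Σx)²/n = 285 − 240.25 = 44.75
Sxy = Σxy − (Σx)(Σy)/n = 993 − 813.75 = 179.25
b = Sxy/Sxx = 179.25/44.75 = 4.005587
a = ȳ − b·x̄ = 26.25 − 4.005587·7.75 = -4.793296
ŷ(13) = -4.793296 + 4.005587·13 = 47.279330
residual = y − ŷ = 47 − 47.279330 = -0.279330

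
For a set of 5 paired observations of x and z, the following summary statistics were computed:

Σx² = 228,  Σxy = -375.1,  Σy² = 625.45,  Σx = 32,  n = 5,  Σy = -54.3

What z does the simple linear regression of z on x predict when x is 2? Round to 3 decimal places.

-5.629

Sxx = Σx² − (Σx)²/n = 228 − 204.8 = 23.2
Sxy = Σxy − (Σx)(Σy)/n = -375.1 − (-347.52) = -27.58
b = Sxy/Sxx = -27.58/23.2 = -1.188793
a = ȳ − b·x̄ = -10.86 − (-1.188793)·6.4 = -3.251724
ŷ(2) = a + b·2 = -3.251724 + (-1.188793)·2 = -5.629310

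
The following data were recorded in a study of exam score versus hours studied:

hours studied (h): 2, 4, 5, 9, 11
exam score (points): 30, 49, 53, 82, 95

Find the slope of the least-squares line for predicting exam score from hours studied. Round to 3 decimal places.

n = 5, Σx = 31, Σy = 309, Σxy = 2304, Σx² = 247
Sxx = Σx² − (Σx)²/n = 247 − 192.2 = 54.8
Sxy = Σxy − (Σx)(Σy)/n = 2304 − 1915.8 = 388.2
b = Sxy/Sxx = 388.2/54.8 = 7.083942

7.084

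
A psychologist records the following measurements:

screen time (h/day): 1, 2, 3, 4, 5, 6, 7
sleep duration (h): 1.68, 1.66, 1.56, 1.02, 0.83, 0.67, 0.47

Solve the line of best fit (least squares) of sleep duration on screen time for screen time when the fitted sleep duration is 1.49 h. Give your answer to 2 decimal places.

2.40

n = 7, Σx = 28, Σy = 7.89, Σxy = 25.22, Σx² = 140
Sxx = Σx² − (Σx)²/n = 140 − 112 = 28
Sxy = Σxy − (Σx)(Σy)/n = 25.22 − 31.56 = -6.34
b = Sxy/Sxx = -6.34/28 = -0.226429
a = ȳ − b·x̄ = 1.127143 − (-0.226429)·4 = 2.032857
Set a + b·x = 1.49: x = (1.49 − 2.032857) / (-0.226429) = 2.397476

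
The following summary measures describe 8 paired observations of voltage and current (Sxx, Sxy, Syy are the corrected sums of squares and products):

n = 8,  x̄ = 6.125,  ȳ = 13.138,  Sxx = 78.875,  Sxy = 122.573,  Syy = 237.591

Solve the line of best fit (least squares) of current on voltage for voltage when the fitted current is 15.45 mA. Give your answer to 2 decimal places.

7.61

b = Sxy/Sxx = 122.573/78.875 = 1.554016
a = ȳ − b·x̄ = 13.138 − 1.554016·6.125 = 3.619653
Set a + b·x = 15.45: x = (15.45 − 3.619653) / 1.554016 = 7.612758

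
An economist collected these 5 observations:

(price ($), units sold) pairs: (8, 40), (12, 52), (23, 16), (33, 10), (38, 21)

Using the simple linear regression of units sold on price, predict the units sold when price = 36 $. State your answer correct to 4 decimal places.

n = 5, Σx = 114, Σy = 139, Σxy = 2440, Σx² = 3270
Sxx = Σx² − (Σx)²/n = 3270 − 2599.2 = 670.8
Sxy = Σxy − (Σx)(Σy)/n = 2440 − 3169.2 = -729.2
b = Sxy/Sxx = -729.2/670.8 = -1.087060
a = ȳ − b·x̄ = 27.8 − (-1.087060)·22.8 = 52.584973
ŷ(36) = a + b·36 = 52.584973 + (-1.087060)·36 = 13.450805

13.4508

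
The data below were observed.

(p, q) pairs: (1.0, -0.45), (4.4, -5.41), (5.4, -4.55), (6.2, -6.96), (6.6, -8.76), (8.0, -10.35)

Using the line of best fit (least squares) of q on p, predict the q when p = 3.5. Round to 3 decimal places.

n = 6, Σx = 31.6, Σy = -36.48, Σxy = -232.592, Σx² = 195.52
Sxx = Σx² − (Σx)²/n = 195.52 − 166.426667 = 29.093333
Sxy = Σxy − (Σx)(Σy)/n = -232.592 − (-192.128) = -40.464
b = Sxy/Sxx = -40.464/29.093333 = -1.390834
a = ȳ − b·x̄ = -6.08 − (-1.390834)·5.266667 = 1.245060
ŷ(3.5) = a + b·3.5 = 1.245060 + (-1.390834)·3.5 = -3.622860

-3.623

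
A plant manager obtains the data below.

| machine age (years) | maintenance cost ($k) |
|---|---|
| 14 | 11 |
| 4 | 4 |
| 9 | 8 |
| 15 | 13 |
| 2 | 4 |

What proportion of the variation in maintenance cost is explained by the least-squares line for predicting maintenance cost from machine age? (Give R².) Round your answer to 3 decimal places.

n = 5, Σx = 44, Σy = 40, Σxy = 445, Σx² = 522, Σy² = 386
Sxx = Σx² − (Σx)²/n = 522 − 387.2 = 134.8
Sxy = Σxy − (Σx)(Σy)/n = 445 − 352 = 93
Syy = Σy² − (Σy)²/n = 386 − 320 = 66
R² = Sxy²/(Sxx·Syy) = (93)²/(134.8·66) = 0.972147

0.972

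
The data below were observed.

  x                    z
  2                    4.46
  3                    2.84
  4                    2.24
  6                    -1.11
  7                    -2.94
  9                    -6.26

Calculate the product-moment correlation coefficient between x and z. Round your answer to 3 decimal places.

-0.996

n = 6, Σx = 31, Σy = -0.77, Σxy = -57.18, Σx² = 195, Σy² = 82.0381
Sxx = Σx² − (Σx)²/n = 195 − 160.166667 = 34.833333
Sxy = Σxy − (Σx)(Σy)/n = -57.18 − (-3.978333) = -53.201667
Syy = Σy² − (Σy)²/n = 82.0381 − 0.098817 = 81.939283
r = Sxy/√(Sxx·Syy) = -53.201667/√(2854.218369) = -53.201667/53.424885 = -0.995822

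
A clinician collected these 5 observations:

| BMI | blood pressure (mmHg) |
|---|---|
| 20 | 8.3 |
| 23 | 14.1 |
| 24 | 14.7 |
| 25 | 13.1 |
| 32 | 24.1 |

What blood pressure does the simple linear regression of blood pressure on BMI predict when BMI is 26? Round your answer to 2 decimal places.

n = 5, Σx = 124, Σy = 74.3, Σxy = 1941.8, Σx² = 3154
Sxx = Σx² − (Σx)²/n = 3154 − 3075.2 = 78.8
Sxy = Σxy − (Σx)(Σy)/n = 1941.8 − 1842.64 = 99.16
b = Sxy/Sxx = 99.16/78.8 = 1.258376
a = ȳ − b·x̄ = 14.86 − 1.258376·24.8 = -16.347716
ŷ(26) = a + b·26 = -16.347716 + 1.258376·26 = 16.370051

16.37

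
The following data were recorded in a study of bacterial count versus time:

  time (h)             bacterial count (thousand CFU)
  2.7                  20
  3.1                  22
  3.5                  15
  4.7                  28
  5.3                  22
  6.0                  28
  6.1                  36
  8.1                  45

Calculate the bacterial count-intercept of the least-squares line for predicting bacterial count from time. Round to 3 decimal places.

n = 8, Σx = 39.5, Σy = 216, Σxy = 1175, Σx² = 218.15
Sxx = Σx² − (Σx)²/n = 218.15 − 195.03125 = 23.11875
Sxy = Σxy − (Σx)(Σy)/n = 1175 − 1066.5 = 108.5
b = Sxy/Sxx = 108.5/23.11875 = 4.693160
a = ȳ − b·x̄ = 27 − 4.693160·4.9375 = 3.827521

3.828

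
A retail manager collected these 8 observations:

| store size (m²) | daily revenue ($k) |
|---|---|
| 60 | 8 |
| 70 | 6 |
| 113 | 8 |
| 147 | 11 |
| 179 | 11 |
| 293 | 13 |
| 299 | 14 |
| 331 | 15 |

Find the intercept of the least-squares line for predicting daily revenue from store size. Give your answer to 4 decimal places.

5.4598

n = 8, Σx = 1492, Σy = 86, Σxy = 18350, Σx² = 359730
Sxx = Σx² − (Σx)²/n = 359730 − 278258 = 81472
Sxy = Σxy − (Σx)(Σy)/n = 18350 − 16039 = 2311
b = Sxy/Sxx = 2311/81472 = 0.028366
a = ȳ − b·x̄ = 10.75 − 0.028366·186.5 = 5.459821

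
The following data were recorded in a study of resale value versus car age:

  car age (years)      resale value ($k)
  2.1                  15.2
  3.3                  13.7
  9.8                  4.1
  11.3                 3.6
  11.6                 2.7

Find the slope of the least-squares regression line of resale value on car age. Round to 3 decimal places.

n = 5, Σx = 38.1, Σy = 39.3, Σxy = 189.31, Σx² = 373.59
Sxx = Σx² − (Σx)²/n = 373.59 − 290.322 = 83.268
Sxy = Σxy − (Σx)(Σy)/n = 189.31 − 299.466 = -110.156
b = Sxy/Sxx = -110.156/83.268 = -1.322909

-1.323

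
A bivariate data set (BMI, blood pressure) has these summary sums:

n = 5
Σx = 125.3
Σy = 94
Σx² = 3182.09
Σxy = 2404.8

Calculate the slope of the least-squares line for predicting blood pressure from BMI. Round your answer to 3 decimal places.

1.168

Sxx = Σx² − (Σx)²/n = 3182.09 − 3140.018 = 42.072
Sxy = Σxy − (Σx)(Σy)/n = 2404.8 − 2355.64 = 49.16
b = Sxy/Sxx = 49.16/42.072 = 1.168473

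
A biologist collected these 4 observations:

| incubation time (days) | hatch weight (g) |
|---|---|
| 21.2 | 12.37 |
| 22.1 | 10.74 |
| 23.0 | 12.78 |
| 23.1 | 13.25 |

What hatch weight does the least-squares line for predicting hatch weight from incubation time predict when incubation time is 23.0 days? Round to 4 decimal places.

12.6509

n = 4, Σx = 89.4, Σy = 49.14, Σxy = 1099.613, Σx² = 2000.46
Sxx = Σx² − (Σx)²/n = 2000.46 − 1998.09 = 2.37
Sxy = Σxy − (Σx)(Σy)/n = 1099.613 − 1098.279 = 1.334
b = Sxy/Sxx = 1.334/2.37 = 0.562869
a = ȳ − b·x̄ = 12.285 − 0.562869·22.35 = -0.295127
ŷ(23.0) = a + b·23.0 = -0.295127 + 0.562869·23 = 12.650865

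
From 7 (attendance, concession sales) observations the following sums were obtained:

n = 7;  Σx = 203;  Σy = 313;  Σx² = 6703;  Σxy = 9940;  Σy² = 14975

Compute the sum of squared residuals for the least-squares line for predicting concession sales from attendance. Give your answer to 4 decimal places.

Sxx = Σx² − (Σx)²/n = 6703 − 5887 = 816
Sxy = Σxy − (Σx)(Σy)/n = 9940 − 9077 = 863
Syy = Σy² − (Σy)²/n = 14975 − 13995.571429 = 979.428571
b = Sxy/Sxx = 863/816 = 1.057598
SSE = Syy − b·Sxy = 979.428571 − 1.057598·863 = 66.721464

66.7215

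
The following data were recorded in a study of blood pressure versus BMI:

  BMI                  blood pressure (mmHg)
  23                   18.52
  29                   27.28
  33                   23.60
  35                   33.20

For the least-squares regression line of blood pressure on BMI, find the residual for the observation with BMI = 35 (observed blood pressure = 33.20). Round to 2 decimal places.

n = 4, Σx = 120, Σy = 102.6, Σxy = 3157.88, Σx² = 3684
Sxx = Σx² − (Σx)²/n = 3684 − 3600 = 84
Sxy = Σxy − (Σx)(Σy)/n = 3157.88 − 3078 = 79.88
b = Sxy/Sxx = 79.88/84 = 0.950952
a = ȳ − b·x̄ = 25.65 − 0.950952·30 = -2.878571
ŷ(35) = -2.878571 + 0.950952·35 = 30.404762
residual = y − ŷ = 33.20 − 30.404762 = 2.795238

2.80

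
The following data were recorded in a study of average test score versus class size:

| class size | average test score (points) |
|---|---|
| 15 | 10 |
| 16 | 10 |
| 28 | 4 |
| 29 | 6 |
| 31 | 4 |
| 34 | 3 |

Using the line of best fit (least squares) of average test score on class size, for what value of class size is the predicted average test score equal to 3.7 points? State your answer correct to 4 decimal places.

n = 6, Σx = 153, Σy = 37, Σxy = 822, Σx² = 4223
Sxx = Σx² − (Σx)²/n = 4223 − 3901.5 = 321.5
Sxy = Σxy − (Σx)(Σy)/n = 822 − 943.5 = -121.5
b = Sxy/Sxx = -121.5/321.5 = -0.377916
a = ȳ − b·x̄ = 6.166667 − (-0.377916)·25.5 = 15.803525
Set a + b·x = 3.7: x = (3.7 − 15.803525) / (-0.377916) = 32.027023

32.0270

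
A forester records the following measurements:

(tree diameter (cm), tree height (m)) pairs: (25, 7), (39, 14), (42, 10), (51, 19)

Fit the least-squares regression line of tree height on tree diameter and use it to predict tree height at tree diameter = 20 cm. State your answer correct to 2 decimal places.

4.36

n = 4, Σx = 157, Σy = 50, Σxy = 2110, Σx² = 6511
Sxx = Σx² − (Σx)²/n = 6511 − 6162.25 = 348.75
Sxy = Σxy − (Σx)(Σy)/n = 2110 − 1962.5 = 147.5
b = Sxy/Sxx = 147.5/348.75 = 0.422939
a = ȳ − b·x̄ = 12.5 − 0.422939·39.25 = -4.100358
ŷ(20) = a + b·20 = -4.100358 + 0.422939·20 = 4.358423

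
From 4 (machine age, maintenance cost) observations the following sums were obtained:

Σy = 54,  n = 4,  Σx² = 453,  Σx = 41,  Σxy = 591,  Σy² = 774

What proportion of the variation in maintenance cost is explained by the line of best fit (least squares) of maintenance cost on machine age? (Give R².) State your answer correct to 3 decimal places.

Sxx = Σx² − (Σx)²/n = 453 − 420.25 = 32.75
Sxy = Σxy − (Σx)(Σy)/n = 591 − 553.5 = 37.5
Syy = Σy² − (Σy)²/n = 774 − 729 = 45
R² = Sxy²/(Sxx·Syy) = (37.5)²/(32.75·45) = 0.954198

0.954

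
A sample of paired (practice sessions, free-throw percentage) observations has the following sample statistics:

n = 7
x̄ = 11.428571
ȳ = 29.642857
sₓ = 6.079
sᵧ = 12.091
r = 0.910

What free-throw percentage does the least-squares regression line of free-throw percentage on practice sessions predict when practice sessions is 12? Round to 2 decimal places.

30.68

b = r · sᵧ/sₓ = 0.91 · 12.091/6.079 = 1.809970
a = ȳ − b·x̄ = 29.642857 − 1.809970·11.428571 = 8.957482
ŷ(12) = a + b·12 = 8.957482 + 1.809970·12 = 30.677127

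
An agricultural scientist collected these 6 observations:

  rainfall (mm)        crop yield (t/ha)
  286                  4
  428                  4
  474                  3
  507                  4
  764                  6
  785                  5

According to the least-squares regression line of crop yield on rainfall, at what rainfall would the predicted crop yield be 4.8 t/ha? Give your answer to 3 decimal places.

659.358

n = 6, Σx = 3244, Σy = 26, Σxy = 14815, Σx² = 1946626
Sxx = Σx² − (Σx)²/n = 1946626 − 1753922.666667 = 192703.333333
Sxy = Σxy − (Σx)(Σy)/n = 14815 − 14057.333333 = 757.666667
b = Sxy/Sxx = 757.666667/192703.333333 = 0.003932
a = ȳ − b·x̄ = 4.333333 − 0.003932·540.666667 = 2.207552
Set a + b·x = 4.8: x = (4.8 − 2.207552) / 0.003932 = 659.357677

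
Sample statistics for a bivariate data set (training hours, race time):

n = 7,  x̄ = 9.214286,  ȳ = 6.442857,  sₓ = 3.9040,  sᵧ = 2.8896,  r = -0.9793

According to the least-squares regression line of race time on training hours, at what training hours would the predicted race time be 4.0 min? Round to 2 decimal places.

b = r · sᵧ/sₓ = -0.9793 · 2.8896/3.904 = -0.724843
a = ȳ − b·x̄ = 6.442857 − (-0.724843)·9.214286 = 13.121763
Set a + b·x = 4.0: x = (4.0 − 13.121763) / (-0.724843) = 12.584476

12.58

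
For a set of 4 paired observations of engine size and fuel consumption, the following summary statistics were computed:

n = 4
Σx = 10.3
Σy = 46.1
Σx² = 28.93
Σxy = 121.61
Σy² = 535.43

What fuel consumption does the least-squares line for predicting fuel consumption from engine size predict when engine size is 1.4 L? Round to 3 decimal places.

Sxx = Σx² − (Σx)²/n = 28.93 − 26.5225 = 2.4075
Sxy = Σxy − (Σx)(Σy)/n = 121.61 − 118.7075 = 2.9025
b = Sxy/Sxx = 2.9025/2.4075 = 1.205607
a = ȳ − b·x̄ = 11.525 − 1.205607·2.575 = 8.420561
ŷ(1.4) = a + b·1.4 = 8.420561 + 1.205607·1.4 = 10.108411

10.108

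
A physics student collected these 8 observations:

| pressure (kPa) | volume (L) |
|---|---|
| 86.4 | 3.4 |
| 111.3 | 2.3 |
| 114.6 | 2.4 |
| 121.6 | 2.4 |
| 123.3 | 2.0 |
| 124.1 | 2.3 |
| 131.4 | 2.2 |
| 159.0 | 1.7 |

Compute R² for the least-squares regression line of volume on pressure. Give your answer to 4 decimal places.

0.8239

n = 8, Σx = 971.7, Σy = 18.7, Σxy = 2208.04, Σx² = 120923.03, Σy² = 45.39
Sxx = Σx² − (Σx)²/n = 120923.03 − 118025.11125 = 2897.91875
Sxy = Σxy − (Σx)(Σy)/n = 2208.04 − 2271.34875 = -63.30875
Syy = Σy² − (Σy)²/n = 45.39 − 43.71125 = 1.67875
R² = Sxy²/(Sxx·Syy) = (-63.30875)²/(2897.91875·1.67875) = 0.823863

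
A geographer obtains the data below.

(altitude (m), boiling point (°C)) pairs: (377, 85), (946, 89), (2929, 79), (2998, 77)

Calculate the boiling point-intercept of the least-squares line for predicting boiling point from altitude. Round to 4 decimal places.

89.0185

n = 4, Σx = 7250, Σy = 330, Σxy = 578476, Σx² = 18604090
Sxx = Σx² − (Σx)²/n = 18604090 − 13140625 = 5463465
Sxy = Σxy − (Σx)(Σy)/n = 578476 − 598125 = -19649
b = Sxy/Sxx = -19649/5463465 = -0.003596
a = ȳ − b·x̄ = 82.5 − (-0.003596)·1812.5 = 89.018540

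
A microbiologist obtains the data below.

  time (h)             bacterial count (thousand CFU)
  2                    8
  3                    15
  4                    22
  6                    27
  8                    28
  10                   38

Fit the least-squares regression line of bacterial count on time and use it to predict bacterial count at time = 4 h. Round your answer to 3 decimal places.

18.074

n = 6, Σx = 33, Σy = 138, Σxy = 915, Σx² = 229
Sxx = Σx² − (Σx)²/n = 229 − 181.5 = 47.5
Sxy = Σxy − (Σx)(Σy)/n = 915 − 759 = 156
b = Sxy/Sxx = 156/47.5 = 3.284211
a = ȳ − b·x̄ = 23 − 3.284211·5.5 = 4.936842
ŷ(4) = a + b·4 = 4.936842 + 3.284211·4 = 18.073684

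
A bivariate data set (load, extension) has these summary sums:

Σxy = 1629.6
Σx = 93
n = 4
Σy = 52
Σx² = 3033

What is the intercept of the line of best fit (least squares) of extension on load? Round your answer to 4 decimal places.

1.7695

Sxx = Σx² − (Σx)²/n = 3033 − 2162.25 = 870.75
Sxy = Σxy − (Σx)(Σy)/n = 1629.6 − 1209 = 420.6
b = Sxy/Sxx = 420.6/870.75 = 0.483032
a = ȳ − b·x̄ = 13 − 0.483032·23.25 = 1.769509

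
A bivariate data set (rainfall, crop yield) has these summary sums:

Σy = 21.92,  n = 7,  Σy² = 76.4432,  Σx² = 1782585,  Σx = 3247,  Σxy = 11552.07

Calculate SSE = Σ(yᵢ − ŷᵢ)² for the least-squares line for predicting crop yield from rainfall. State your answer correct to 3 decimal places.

0.870

Sxx = Σx² − (Σx)²/n = 1782585 − 1506144.142857 = 276440.857143
Sxy = Σxy − (Σx)(Σy)/n = 11552.07 − 10167.748571 = 1384.321429
Syy = Σy² − (Σy)²/n = 76.4432 − 68.640914 = 7.802286
b = Sxy/Sxx = 1384.321429/276440.857143 = 0.005008
SSE = Syy − b·Sxy = 7.802286 − 0.005008·1384.321429 = 0.870077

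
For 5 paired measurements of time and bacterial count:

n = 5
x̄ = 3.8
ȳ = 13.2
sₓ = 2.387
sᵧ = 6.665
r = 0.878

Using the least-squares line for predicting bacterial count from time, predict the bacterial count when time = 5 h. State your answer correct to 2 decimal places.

b = r · sᵧ/sₓ = 0.878 · 6.665/2.387 = 2.451558
a = ȳ − b·x̄ = 13.2 − 2.451558·3.8 = 3.884078
ŷ(5) = a + b·5 = 3.884078 + 2.451558·5 = 16.141870

16.14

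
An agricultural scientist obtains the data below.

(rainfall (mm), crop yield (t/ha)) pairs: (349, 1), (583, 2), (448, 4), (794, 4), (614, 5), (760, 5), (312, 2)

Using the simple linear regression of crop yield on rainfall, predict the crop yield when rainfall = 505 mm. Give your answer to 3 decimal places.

3.008

n = 7, Σx = 3860, Σy = 23, Σxy = 13977, Σx² = 2344770
Sxx = Σx² − (Σx)²/n = 2344770 − 2128514.285714 = 216255.714286
Sxy = Σxy − (Σx)(Σy)/n = 13977 − 12682.857143 = 1294.142857
b = Sxy/Sxx = 1294.142857/216255.714286 = 0.005984
a = ȳ − b·x̄ = 3.285714 − 0.005984·551.428571 = -0.014209
ŷ(505) = a + b·505 = -0.014209 + 0.005984·505 = 3.007871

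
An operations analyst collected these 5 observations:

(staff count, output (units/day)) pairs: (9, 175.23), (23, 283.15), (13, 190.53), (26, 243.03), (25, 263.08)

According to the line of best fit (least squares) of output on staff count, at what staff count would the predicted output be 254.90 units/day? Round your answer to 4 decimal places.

23.6008

n = 5, Σx = 96, Σy = 1155.02, Σxy = 23462.19, Σx² = 2080
Sxx = Σx² − (Σx)²/n = 2080 − 1843.2 = 236.8
Sxy = Σxy − (Σx)(Σy)/n = 23462.19 − 22176.384 = 1285.806
b = Sxy/Sxx = 1285.806/236.8 = 5.429924
a = ȳ − b·x̄ = 231.004 − 5.429924·19.2 = 126.749459
Set a + b·x = 254.90: x = (254.90 − 126.749459) / 5.429924 = 23.600798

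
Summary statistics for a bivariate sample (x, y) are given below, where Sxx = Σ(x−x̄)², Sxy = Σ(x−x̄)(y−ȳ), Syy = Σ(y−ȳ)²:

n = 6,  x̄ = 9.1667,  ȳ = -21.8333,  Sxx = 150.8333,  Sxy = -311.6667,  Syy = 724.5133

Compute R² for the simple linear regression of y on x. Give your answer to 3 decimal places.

0.889

R² = Sxy²/(Sxx·Syy) = (-311.6667)²/(150.8333·724.5133) = 0.888868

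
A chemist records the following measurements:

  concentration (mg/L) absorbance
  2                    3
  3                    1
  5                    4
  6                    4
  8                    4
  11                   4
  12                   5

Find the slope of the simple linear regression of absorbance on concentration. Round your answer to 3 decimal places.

n = 7, Σx = 47, Σy = 25, Σxy = 189, Σx² = 403
Sxx = Σx² − (Σx)²/n = 403 − 315.571429 = 87.428571
Sxy = Σxy − (Σx)(Σy)/n = 189 − 167.857143 = 21.142857
b = Sxy/Sxx = 21.142857/87.428571 = 0.241830

0.242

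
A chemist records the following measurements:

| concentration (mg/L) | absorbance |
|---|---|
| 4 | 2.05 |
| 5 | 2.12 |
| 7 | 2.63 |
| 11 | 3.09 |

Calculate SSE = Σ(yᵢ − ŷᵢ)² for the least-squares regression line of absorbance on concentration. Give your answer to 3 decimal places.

n = 4, Σx = 27, Σy = 9.89, Σxy = 71.2, Σx² = 211, Σy² = 25.1619
Sxx = Σx² − (Σx)²/n = 211 − 182.25 = 28.75
Sxy = Σxy − (Σx)(Σy)/n = 71.2 − 66.7575 = 4.4425
Syy = Σy² − (Σy)²/n = 25.1619 − 24.453025 = 0.708875
b = Sxy/Sxx = 4.4425/28.75 = 0.154522
SSE = Syy − b·Sxy = 0.708875 − 0.154522·4.4425 = 0.022412

0.022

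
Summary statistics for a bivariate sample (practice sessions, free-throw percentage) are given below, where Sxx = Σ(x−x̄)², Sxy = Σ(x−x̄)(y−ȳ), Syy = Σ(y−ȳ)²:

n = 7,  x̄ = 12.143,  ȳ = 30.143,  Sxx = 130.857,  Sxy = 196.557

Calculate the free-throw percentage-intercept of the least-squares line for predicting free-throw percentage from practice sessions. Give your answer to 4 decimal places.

11.9033

b = Sxy/Sxx = 196.557/130.857 = 1.502075
a = ȳ − b·x̄ = 30.143 − 1.502075·12.143 = 11.903306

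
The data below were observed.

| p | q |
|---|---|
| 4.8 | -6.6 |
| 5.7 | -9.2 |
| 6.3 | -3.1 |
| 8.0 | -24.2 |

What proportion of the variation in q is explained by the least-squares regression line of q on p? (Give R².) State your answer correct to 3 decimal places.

0.638

n = 4, Σx = 24.8, Σy = -43.1, Σxy = -297.25, Σx² = 159.22, Σy² = 723.45
Sxx = Σx² − (Σx)²/n = 159.22 − 153.76 = 5.46
Sxy = Σxy − (Σx)(Σy)/n = -297.25 − (-267.22) = -30.03
Syy = Σy² − (Σy)²/n = 723.45 − 464.4025 = 259.0475
R² = Sxy²/(Sxx·Syy) = (-30.03)²/(5.46·259.0475) = 0.637586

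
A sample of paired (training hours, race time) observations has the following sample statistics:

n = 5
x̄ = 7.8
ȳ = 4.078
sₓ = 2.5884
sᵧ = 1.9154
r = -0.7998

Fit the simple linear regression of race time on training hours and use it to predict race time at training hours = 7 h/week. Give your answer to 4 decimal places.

4.5515

b = r · sᵧ/sₓ = -0.7998 · 1.9154/2.5884 = -0.591847
a = ȳ − b·x̄ = 4.078 − (-0.591847)·7.8 = 8.694407
ŷ(7) = a + b·7 = 8.694407 + (-0.591847)·7 = 4.551478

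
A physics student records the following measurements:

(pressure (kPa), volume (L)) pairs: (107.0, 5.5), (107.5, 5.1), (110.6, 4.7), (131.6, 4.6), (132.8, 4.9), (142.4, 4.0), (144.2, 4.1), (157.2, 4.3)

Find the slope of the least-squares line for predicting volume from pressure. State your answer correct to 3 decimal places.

-0.022

n = 8, Σx = 1033.3, Σy = 37.2, Σxy = 4749.43, Σx² = 135975.25
Sxx = Σx² − (Σx)²/n = 135975.25 − 133463.61125 = 2511.63875
Sxy = Σxy − (Σx)(Σy)/n = 4749.43 − 4804.845 = -55.415
b = Sxy/Sxx = -55.415/2511.63875 = -0.022063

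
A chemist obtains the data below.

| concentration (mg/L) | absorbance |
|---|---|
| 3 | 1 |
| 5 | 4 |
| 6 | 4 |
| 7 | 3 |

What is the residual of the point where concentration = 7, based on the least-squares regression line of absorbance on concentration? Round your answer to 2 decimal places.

-1.00

n = 4, Σx = 21, Σy = 12, Σxy = 68, Σx² = 119
Sxx = Σx² − (Σx)²/n = 119 − 110.25 = 8.75
Sxy = Σxy − (Σx)(Σy)/n = 68 − 63 = 5
b = Sxy/Sxx = 5/8.75 = 0.571429
a = ȳ − b·x̄ = 3 − 0.571429·5.25 = 0
ŷ(7) = 0 + 0.571429·7 = 4
residual = y − ŷ = 3 − 4 = -1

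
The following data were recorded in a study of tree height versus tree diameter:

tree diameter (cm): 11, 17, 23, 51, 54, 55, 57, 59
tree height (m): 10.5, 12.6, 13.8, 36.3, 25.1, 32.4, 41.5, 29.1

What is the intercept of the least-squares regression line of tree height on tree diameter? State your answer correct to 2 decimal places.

n = 8, Σx = 327, Σy = 201.3, Σxy = 9718.2, Σx² = 16211
Sxx = Σx² − (Σx)²/n = 16211 − 13366.125 = 2844.875
Sxy = Σxy − (Σx)(Σy)/n = 9718.2 − 8228.1375 = 1490.0625
b = Sxy/Sxx = 1490.0625/2844.875 = 0.523771
a = ȳ − b·x̄ = 25.1625 − 0.523771·40.875 = 3.753368

3.75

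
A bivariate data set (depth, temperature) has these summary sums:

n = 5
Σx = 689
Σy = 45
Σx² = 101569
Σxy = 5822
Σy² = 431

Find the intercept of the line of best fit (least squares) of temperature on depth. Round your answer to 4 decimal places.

Sxx = Σx² − (Σx)²/n = 101569 − 94944.2 = 6624.8
Sxy = Σxy − (Σx)(Σy)/n = 5822 − 6201 = -379
b = Sxy/Sxx = -379/6624.8 = -0.057209
a = ȳ − b·x̄ = 9 − (-0.057209)·137.8 = 16.883438

16.8834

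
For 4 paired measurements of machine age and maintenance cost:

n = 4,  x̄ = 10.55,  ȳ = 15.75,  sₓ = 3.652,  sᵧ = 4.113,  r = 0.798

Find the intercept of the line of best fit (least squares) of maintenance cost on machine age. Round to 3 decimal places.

b = r · sᵧ/sₓ = 0.798 · 4.113/3.652 = 0.898733
a = ȳ − b·x̄ = 15.75 − 0.898733·10.55 = 6.268364

6.268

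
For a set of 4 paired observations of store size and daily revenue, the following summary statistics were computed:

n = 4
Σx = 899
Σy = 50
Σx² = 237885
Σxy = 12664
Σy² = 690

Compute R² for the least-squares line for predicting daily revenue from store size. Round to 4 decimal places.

Sxx = Σx² − (Σx)²/n = 237885 − 202050.25 = 35834.75
Sxy = Σxy − (Σx)(Σy)/n = 12664 − 11237.5 = 1426.5
Syy = Σy² − (Σy)²/n = 690 − 625 = 65
R² = Sxy²/(Sxx·Syy) = (1426.5)²/(35834.75·65) = 0.873627

0.8736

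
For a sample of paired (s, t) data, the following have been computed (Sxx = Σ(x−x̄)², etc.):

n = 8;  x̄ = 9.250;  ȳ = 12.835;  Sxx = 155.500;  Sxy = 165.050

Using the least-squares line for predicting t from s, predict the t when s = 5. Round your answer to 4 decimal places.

b = Sxy/Sxx = 165.05/155.5 = 1.061415
a = ȳ − b·x̄ = 12.835 − 1.061415·9.25 = 3.016913
ŷ(5) = a + b·5 = 3.016913 + 1.061415·5 = 8.323987

8.3240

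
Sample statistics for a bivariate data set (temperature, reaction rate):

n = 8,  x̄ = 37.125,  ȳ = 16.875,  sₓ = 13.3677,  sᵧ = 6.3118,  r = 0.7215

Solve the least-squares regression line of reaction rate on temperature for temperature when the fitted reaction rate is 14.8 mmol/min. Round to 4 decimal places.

31.0340

b = r · sᵧ/sₓ = 0.7215 · 6.3118/13.3677 = 0.340669
a = ȳ − b·x̄ = 16.875 − 0.340669·37.125 = 4.227656
Set a + b·x = 14.8: x = (14.8 − 4.227656) / 0.340669 = 31.034047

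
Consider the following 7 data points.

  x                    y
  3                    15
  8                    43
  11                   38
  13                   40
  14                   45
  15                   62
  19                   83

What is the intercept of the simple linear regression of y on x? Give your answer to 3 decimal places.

n = 7, Σx = 83, Σy = 326, Σxy = 4464, Σx² = 1145
Sxx = Σx² − (Σx)²/n = 1145 − 984.142857 = 160.857143
Sxy = Σxy − (Σx)(Σy)/n = 4464 − 3865.428571 = 598.571429
b = Sxy/Sxx = 598.571429/160.857143 = 3.721137
a = ȳ − b·x̄ = 46.571429 − 3.721137·11.857143 = 2.449378

2.449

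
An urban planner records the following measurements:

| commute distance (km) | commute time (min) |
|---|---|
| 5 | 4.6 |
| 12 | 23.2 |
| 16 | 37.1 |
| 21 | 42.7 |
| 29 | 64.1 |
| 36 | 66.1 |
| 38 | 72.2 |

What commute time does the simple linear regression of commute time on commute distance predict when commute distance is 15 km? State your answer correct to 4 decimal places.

n = 7, Σx = 157, Σy = 310, Σxy = 8773.8, Σx² = 4447
Sxx = Σx² − (Σx)²/n = 4447 − 3521.285714 = 925.714286
Sxy = Σxy − (Σx)(Σy)/n = 8773.8 − 6952.857143 = 1820.942857
b = Sxy/Sxx = 1820.942857/925.714286 = 1.967068
a = ȳ − b·x̄ = 44.285714 − 1.967068·22.428571 = 0.167191
ŷ(15) = a + b·15 = 0.167191 + 1.967068·15 = 29.673210

29.6732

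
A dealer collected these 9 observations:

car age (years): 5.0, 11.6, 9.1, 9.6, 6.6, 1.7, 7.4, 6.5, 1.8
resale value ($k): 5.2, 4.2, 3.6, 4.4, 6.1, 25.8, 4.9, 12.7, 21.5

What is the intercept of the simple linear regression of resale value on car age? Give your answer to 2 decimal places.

23.73

n = 9, Σx = 59.3, Σy = 88.4, Σxy = 391.35, Σx² = 481.23
Sxx = Σx² − (Σx)²/n = 481.23 − 390.721111 = 90.508889
Sxy = Σxy − (Σx)(Σy)/n = 391.35 − 582.457778 = -191.107778
b = Sxy/Sxx = -191.107778/90.508889 = -2.111481
a = ȳ − b·x̄ = 9.822222 − (-2.111481)·6.588889 = 23.734534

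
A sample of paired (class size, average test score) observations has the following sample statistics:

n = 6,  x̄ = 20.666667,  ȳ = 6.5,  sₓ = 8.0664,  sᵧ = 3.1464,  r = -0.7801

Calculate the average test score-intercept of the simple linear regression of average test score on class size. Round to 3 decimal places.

12.789

b = r · sᵧ/sₓ = -0.7801 · 3.1464/8.0664 = -0.304288
a = ȳ − b·x̄ = 6.5 − (-0.304288)·20.666667 = 12.788613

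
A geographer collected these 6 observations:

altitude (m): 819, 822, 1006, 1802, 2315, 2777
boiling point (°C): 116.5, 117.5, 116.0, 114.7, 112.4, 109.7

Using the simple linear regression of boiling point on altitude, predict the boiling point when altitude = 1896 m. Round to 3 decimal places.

n = 6, Σx = 9541, Σy = 686.8, Σxy = 1080226.8, Σx² = 18676639
Sxx = Σx² − (Σx)²/n = 18676639 − 15171780.166667 = 3504858.833333
Sxy = Σxy − (Σx)(Σy)/n = 1080226.8 − 1092126.466667 = -11899.666667
b = Sxy/Sxx = -11899.666667/3504858.833333 = -0.003395
a = ȳ − b·x̄ = 114.466667 − (-0.003395)·1590.166667 = 119.865587
ŷ(1896) = a + b·1896 = 119.865587 + (-0.003395)·1896 = 113.428304

113.428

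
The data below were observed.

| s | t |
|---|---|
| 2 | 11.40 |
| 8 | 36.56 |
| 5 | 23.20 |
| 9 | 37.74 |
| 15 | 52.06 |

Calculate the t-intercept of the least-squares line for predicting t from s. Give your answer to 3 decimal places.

7.809

n = 5, Σx = 39, Σy = 160.96, Σxy = 1551.84, Σx² = 399
Sxx = Σx² − (Σx)²/n = 399 − 304.2 = 94.8
Sxy = Σxy − (Σx)(Σy)/n = 1551.84 − 1255.488 = 296.352
b = Sxy/Sxx = 296.352/94.8 = 3.126076
a = ȳ − b·x̄ = 32.192 − 3.126076·7.8 = 7.808608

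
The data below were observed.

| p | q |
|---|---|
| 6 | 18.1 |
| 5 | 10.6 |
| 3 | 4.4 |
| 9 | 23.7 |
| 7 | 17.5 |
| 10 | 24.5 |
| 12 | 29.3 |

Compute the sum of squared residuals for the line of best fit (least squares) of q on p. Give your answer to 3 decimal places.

n = 7, Σx = 52, Σy = 128.1, Σxy = 1107.2, Σx² = 444, Σy² = 2786.01
Sxx = Σx² − (Σx)²/n = 444 − 386.285714 = 57.714286
Sxy = Σxy − (Σx)(Σy)/n = 1107.2 − 951.6 = 155.6
Syy = Σy² − (Σy)²/n = 2786.01 − 2344.23 = 441.78
b = Sxy/Sxx = 155.6/57.714286 = 2.696040
SSE = Syy − b·Sxy = 441.78 − 2.696040·155.6 = 22.276238

22.276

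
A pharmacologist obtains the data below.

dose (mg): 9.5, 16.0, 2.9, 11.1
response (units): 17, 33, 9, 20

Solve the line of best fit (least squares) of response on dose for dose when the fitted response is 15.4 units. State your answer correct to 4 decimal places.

7.4495

n = 4, Σx = 39.5, Σy = 79, Σxy = 937.6, Σx² = 477.87
Sxx = Σx² − (Σx)²/n = 477.87 − 390.0625 = 87.8075
Sxy = Σxy − (Σx)(Σy)/n = 937.6 − 780.125 = 157.475
b = Sxy/Sxx = 157.475/87.8075 = 1.793412
a = ȳ − b·x̄ = 19.75 − 1.793412·9.875 = 2.040059
Set a + b·x = 15.4: x = (15.4 − 2.040059) / 1.793412 = 7.449455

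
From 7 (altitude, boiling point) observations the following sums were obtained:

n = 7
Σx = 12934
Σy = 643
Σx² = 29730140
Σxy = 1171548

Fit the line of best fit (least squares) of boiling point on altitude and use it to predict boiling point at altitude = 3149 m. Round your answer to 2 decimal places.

Sxx = Σx² − (Σx)²/n = 29730140 − 23898336.571429 = 5831803.428571
Sxy = Σxy − (Σx)(Σy)/n = 1171548 − 1188080.285714 = -16532.285714
b = Sxy/Sxx = -16532.285714/5831803.428571 = -0.002835
a = ȳ − b·x̄ = 91.857143 − (-0.002835)·1847.714286 = 97.095135
ŷ(3149) = a + b·3149 = 97.095135 + (-0.002835)·3149 = 88.168194

88.17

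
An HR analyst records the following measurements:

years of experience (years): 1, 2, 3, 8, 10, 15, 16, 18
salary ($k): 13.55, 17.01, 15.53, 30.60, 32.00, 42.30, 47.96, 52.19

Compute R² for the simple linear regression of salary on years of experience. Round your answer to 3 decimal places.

0.988

n = 8, Σx = 73, Σy = 251.14, Σxy = 3000.24, Σx² = 983, Σy² = 9487.7312
Sxx = Σx² − (Σx)²/n = 983 − 666.125 = 316.875
Sxy = Σxy − (Σx)(Σy)/n = 3000.24 − 2291.6525 = 708.5875
Syy = Σy² − (Σy)²/n = 9487.7312 − 7883.91245 = 1603.81875
R² = Sxy²/(Sxx·Syy) = (708.5875)²/(316.875·1603.81875) = 0.987970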